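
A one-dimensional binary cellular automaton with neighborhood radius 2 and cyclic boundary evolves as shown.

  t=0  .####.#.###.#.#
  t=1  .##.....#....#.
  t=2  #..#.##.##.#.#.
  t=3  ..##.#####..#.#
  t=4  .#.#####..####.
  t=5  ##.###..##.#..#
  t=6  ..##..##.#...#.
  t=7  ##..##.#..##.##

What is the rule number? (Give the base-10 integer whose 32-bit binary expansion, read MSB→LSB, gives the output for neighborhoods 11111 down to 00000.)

  #####|#  b31=1 t=3,i=7
  ####.|.  b30=0 t=0,i=3
  ###.#|.  b29=0 t=0,i=4
  ###..|.  b28=0 t=3,i=9
  ##.##|#  b27=1 t=2,i=7
  ##.#.|.  b26=0 t=0,i=5
  ##..#|#  b25=1 t=3,i=10
  ##...|#  b24=1 t=1,i=3
  #.###|#  b23=1 t=0,i=1
  #.##.|#  b22=1 t=2,i=5
  #.#.#|.  b21=0 t=0,i=6
  #.#..|.  b20=0 t=2,i=0
  #..##|#  b19=1 t=1,i=0
  #..#.|#  b18=1 t=2,i=2
  #...#|#  b17=1 t=6,i=0
  #....|.  b16=0 t=1,i=4
  .####|#  b15=1 t=0,i=2
  .###.|.  b14=0 t=0,i=9
  .##.#|#  b13=1 t=2,i=6
  .##..|.  b12=0 t=1,i=2
  .#.##|.  b11=0 t=0,i=0
  .#.#.|#  b10=1 t=0,i=13
  .#..#|.  b9=0 t=1,i=14
  .#...|#  b8=1 t=1,i=9
  ..###|.  b7=0 t=4,i=10
  ..##.|.  b6=0 t=1,i=1
  ..#.#|#  b5=1 t=2,i=3
  ..#..|#  b4=1 t=1,i=8
  ...##|#  b3=1 t=6,i=1
  ...#.|.  b2=0 t=1,i=7
  ....#|#  b1=1 t=1,i=6
  .....|#  b0=1 t=1,i=5
  bits 10001011110011101010010100111011 = 2345575739

2345575739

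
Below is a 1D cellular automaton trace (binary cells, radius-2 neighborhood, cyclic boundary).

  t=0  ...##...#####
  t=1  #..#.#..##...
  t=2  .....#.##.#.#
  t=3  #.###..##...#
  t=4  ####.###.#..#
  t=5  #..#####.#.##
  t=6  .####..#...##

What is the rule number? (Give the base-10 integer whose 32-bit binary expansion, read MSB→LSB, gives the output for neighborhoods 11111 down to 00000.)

735633863

  [31] ##### => .  t=0,i=10
  [30] ####. => .  t=0,i=11
  [29] ###.# => #  t=4,i=3
  [28] ###.. => .  t=0,i=12
  [27] ##.## => #  t=3,i=1
  [26] ##.#. => .  t=2,i=9
  [25] ##..# => #  t=3,i=5
  [24] ##... => #  t=0,i=0
  [23] #.### => #  t=3,i=2
  [22] #.##. => #  t=2,i=7
  [21] #.#.# => .  t=2,i=10
  [20] #.#.. => #  t=1,i=5
  [19] #..## => #  t=1,i=7
  [18] #..#. => .  t=1,i=2
  [17] #...# => .  t=0,i=1
  [16] #.... => .  t=2,i=1
  [15] .#### => #  t=0,i=9
  [14] .###. => #  t=3,i=3
  [13] .##.# => #  t=2,i=8
  [12] .##.. => .  t=0,i=4
  [11] .#.## => .  t=2,i=6
  [10] .#.#. => .  t=1,i=4
  [9] .#..# => .  t=1,i=1
  [8] .#... => #  t=2,i=0
  [7] ..### => #  t=0,i=8
  [6] ..##. => #  t=0,i=3
  [5] ..#.# => .  t=1,i=3
  [4] ..#.. => .  t=1,i=0
  [3] ...## => .  t=0,i=2
  [2] ...#. => #  t=1,i=12
  [1] ....# => #  t=2,i=3
  [0] ..... => #  t=2,i=2
  bits 00101011110110001110000111000111 = 735633863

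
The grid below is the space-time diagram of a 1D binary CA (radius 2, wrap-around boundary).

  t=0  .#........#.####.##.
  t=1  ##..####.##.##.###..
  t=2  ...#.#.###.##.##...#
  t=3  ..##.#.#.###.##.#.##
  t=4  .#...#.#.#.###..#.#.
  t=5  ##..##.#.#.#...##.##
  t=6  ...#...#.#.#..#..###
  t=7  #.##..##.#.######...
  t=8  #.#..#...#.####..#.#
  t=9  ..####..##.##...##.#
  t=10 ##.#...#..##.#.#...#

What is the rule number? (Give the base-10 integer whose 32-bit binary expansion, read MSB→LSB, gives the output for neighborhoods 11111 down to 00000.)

2851897917

  #####|#  b31=1 t=7,i=13
  ####.|.  b30=0 t=0,i=14
  ###.#|#  b29=1 t=0,i=15
  ###..|.  b28=0 t=1,i=17
  ##.##|#  b27=1 t=0,i=16
  ##.#.|.  b26=0 t=3,i=4
  ##..#|.  b25=0 t=0,i=19
  ##...|#  b24=1 t=2,i=16
  #.###|#  b23=1 t=0,i=12
  #.##.|#  b22=1 t=0,i=17
  #.#.#|#  b21=1 t=2,i=5
  #.#..|#  b20=1 t=4,i=18
  #..##|#  b19=1 t=1,i=3
  #..#.|#  b18=1 t=0,i=0
  #...#|.  b17=0 t=2,i=1
  #....|.  b16=0 t=0,i=3
  .####|#  b15=1 t=0,i=13
  .###.|.  b14=0 t=1,i=16
  .##.#|.  b13=0 t=1,i=10
  .##..|.  b12=0 t=0,i=18
  .#.##|.  b11=0 t=0,i=11
  .#.#.|.  b10=0 t=2,i=4
  .#..#|#  b9=1 t=4,i=19
  .#...|.  b8=0 t=0,i=2
  ..###|.  b7=0 t=1,i=4
  ..##.|.  b6=0 t=1,i=0
  ..#.#|#  b5=1 t=0,i=10
  ..#..|#  b4=1 t=0,i=1
  ...##|#  b3=1 t=5,i=14
  ...#.|#  b2=1 t=0,i=9
  ....#|.  b1=0 t=0,i=8
  .....|#  b0=1 t=0,i=4
  bits 10101001111111001000001000111101 = 2851897917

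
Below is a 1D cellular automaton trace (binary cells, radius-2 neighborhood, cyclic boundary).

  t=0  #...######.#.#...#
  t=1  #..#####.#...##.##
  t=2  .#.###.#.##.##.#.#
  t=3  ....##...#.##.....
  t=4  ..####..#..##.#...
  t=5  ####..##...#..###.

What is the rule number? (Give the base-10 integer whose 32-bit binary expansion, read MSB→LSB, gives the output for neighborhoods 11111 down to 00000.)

2857750990

  nb #####: next=#  (t=0,i=6, bit31=1)
  nb ####.: next=.  (t=0,i=8, bit30=0)
  nb ###.#: next=#  (t=0,i=9, bit29=1)
  nb ###..: next=.  (t=1,i=0, bit28=0)
  nb ##.##: next=#  (t=1,i=15, bit27=1)
  nb ##.#.: next=.  (t=0,i=10, bit26=0)
  nb ##..#: next=#  (t=1,i=1, bit25=1)
  nb ##...: next=.  (t=0,i=1, bit24=0)
  nb #.###: next=.  (t=1,i=16, bit23=0)
  nb #.##.: next=#  (t=2,i=9, bit22=1)
  nb #.#.#: next=.  (t=0,i=11, bit21=0)
  nb #.#..: next=#  (t=0,i=13, bit20=1)
  nb #..##: next=.  (t=1,i=2, bit19=0)
  nb #..#.: next=#  (t=4,i=7, bit18=1)
  nb #...#: next=.  (t=0,i=2, bit17=0)
  nb #....: next=#  (t=3,i=14, bit16=1)
  nb .####: next=#  (t=0,i=5, bit15=1)
  nb .###.: next=#  (t=1,i=17, bit14=1)
  nb .##.#: next=.  (t=1,i=14, bit13=0)
  nb .##..: next=#  (t=0,i=0, bit12=1)
  nb .#.##: next=.  (t=2,i=2, bit11=0)
  nb .#.#.: next=.  (t=0,i=12, bit10=0)
  nb .#..#: next=.  (t=4,i=9, bit9=0)
  nb .#...: next=#  (t=0,i=14, bit8=1)
  nb ..###: next=#  (t=0,i=4, bit7=1)
  nb ..##.: next=#  (t=0,i=17, bit6=1)
  nb ..#.#: next=.  (t=3,i=9, bit5=0)
  nb ..#..: next=.  (t=4,i=8, bit4=0)
  nb ...##: next=#  (t=0,i=3, bit3=1)
  nb ...#.: next=#  (t=3,i=8, bit2=1)
  nb ....#: next=#  (t=3,i=2, bit1=1)
  nb .....: next=.  (t=3,i=0, bit0=0)
  bits 10101010010101011101000111001110 = 2857750990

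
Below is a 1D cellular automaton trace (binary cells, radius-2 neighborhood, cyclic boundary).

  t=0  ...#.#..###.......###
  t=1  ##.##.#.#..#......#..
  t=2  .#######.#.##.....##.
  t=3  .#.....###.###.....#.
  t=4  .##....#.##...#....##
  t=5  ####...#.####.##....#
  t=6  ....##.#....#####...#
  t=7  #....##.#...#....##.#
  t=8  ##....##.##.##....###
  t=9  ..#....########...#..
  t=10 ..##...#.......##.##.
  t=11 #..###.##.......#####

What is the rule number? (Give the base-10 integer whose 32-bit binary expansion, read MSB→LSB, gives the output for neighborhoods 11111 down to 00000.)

761411504

  [31] ##### => .  t=2,i=3
  [30] ####. => .  t=2,i=6
  [29] ###.# => #  t=2,i=7
  [28] ###.. => .  t=0,i=10
  [27] ##.## => #  t=1,i=2
  [26] ##.#. => #  t=1,i=5
  [25] ##..# => .  t=2,i=20
  [24] ##... => #  t=0,i=0
  [23] #.### => .  t=3,i=11
  [22] #.##. => #  t=1,i=3
  [21] #.#.# => #  t=1,i=6
  [20] #.#.. => .  t=0,i=5
  [19] #..## => .  t=0,i=7
  [18] #..#. => .  t=1,i=10
  [17] #...# => #  t=0,i=1
  [16] #.... => .  t=0,i=12
  [15] .#### => .  t=2,i=2
  [14] .###. => .  t=0,i=9
  [13] .##.# => #  t=1,i=1
  [12] .##.. => #  t=2,i=12
  [11] .#.## => .  t=2,i=10
  [10] .#.#. => #  t=0,i=4
  [9] .#..# => #  t=0,i=6
  [8] .#... => #  t=1,i=12
  [7] ..### => #  t=0,i=8
  [6] ..##. => .  t=1,i=0
  [5] ..#.# => #  t=0,i=3
  [4] ..#.. => #  t=1,i=11
  [3] ...## => .  t=0,i=17
  [2] ...#. => .  t=0,i=2
  [1] ....# => .  t=0,i=16
  [0] ..... => .  t=0,i=13
  bits 00101101011000100011011110110000 = 761411504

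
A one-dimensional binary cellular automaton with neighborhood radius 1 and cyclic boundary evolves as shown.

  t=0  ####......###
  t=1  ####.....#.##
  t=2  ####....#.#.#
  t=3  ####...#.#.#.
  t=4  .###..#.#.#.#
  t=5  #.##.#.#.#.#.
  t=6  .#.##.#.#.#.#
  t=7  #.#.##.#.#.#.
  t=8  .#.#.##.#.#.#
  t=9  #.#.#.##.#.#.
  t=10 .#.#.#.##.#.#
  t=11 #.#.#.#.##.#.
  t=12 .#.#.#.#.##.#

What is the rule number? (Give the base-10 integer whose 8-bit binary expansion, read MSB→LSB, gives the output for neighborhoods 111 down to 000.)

226

  nb ###: next=#  (t=0,i=0, bit7=1)
  nb ##.: next=#  (t=0,i=3, bit6=1)
  nb #.#: next=#  (t=1,i=10, bit5=1)
  nb #..: next=.  (t=0,i=4, bit4=0)
  nb .##: next=.  (t=0,i=10, bit3=0)
  nb .#.: next=.  (t=1,i=9, bit2=0)
  nb ..#: next=#  (t=0,i=9, bit1=1)
  nb ...: next=.  (t=0,i=5, bit0=0)
  bits 11100010 = 226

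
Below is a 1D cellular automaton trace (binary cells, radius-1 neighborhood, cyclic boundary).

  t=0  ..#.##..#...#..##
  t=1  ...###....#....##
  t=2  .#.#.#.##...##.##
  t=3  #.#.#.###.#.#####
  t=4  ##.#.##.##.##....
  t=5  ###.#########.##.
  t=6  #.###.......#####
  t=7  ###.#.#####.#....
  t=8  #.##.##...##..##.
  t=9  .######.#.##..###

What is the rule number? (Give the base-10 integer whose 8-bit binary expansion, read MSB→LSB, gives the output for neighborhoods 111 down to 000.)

  [7] ### => .  t=1,i=4
  [6] ##. => #  t=0,i=5
  [5] #.# => #  t=0,i=3
  [4] #.. => .  t=0,i=0
  [3] .## => #  t=0,i=4
  [2] .#. => .  t=0,i=2
  [1] ..# => .  t=0,i=1
  [0] ... => #  t=0,i=10
  bits 01101001 = 105

105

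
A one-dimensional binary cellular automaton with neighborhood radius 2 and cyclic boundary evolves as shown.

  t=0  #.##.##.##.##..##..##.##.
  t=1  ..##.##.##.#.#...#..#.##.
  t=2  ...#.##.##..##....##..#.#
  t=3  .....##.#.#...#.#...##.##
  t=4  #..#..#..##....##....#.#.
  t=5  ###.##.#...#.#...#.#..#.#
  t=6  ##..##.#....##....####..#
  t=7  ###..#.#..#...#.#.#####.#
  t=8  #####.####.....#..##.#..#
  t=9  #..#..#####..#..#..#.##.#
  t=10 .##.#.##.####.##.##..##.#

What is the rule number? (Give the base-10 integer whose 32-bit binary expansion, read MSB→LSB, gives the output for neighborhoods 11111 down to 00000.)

  nb #####: next=.  (t=7,i=20, bit31=0)
  nb ####.: next=#  (t=5,i=1, bit30=1)
  nb ###.#: next=.  (t=5,i=2, bit29=0)
  nb ###..: next=#  (t=6,i=1, bit28=1)
  nb ##.##: next=.  (t=0,i=4, bit27=0)
  nb ##.#.: next=.  (t=0,i=24, bit26=0)
  nb ##..#: next=#  (t=0,i=13, bit25=1)
  nb ##...: next=#  (t=1,i=24, bit24=1)
  nb #.###: next=#  (t=5,i=24, bit23=1)
  nb #.##.: next=#  (t=0,i=2, bit22=1)
  nb #.#.#: next=.  (t=0,i=0, bit21=0)
  nb #.#..: next=#  (t=1,i=13, bit20=1)
  nb #..##: next=.  (t=0,i=14, bit19=0)
  nb #..#.: next=#  (t=1,i=19, bit18=1)
  nb #...#: next=.  (t=1,i=0, bit17=0)
  nb #....: next=.  (t=2,i=15, bit16=0)
  nb .####: next=#  (t=5,i=0, bit15=1)
  nb .###.: next=#  (t=6,i=0, bit14=1)
  nb .##.#: next=#  (t=0,i=3, bit13=1)
  nb .##..: next=.  (t=0,i=12, bit12=0)
  nb .#.##: next=.  (t=0,i=1, bit11=0)
  nb .#.#.: next=#  (t=1,i=12, bit10=1)
  nb .#..#: next=#  (t=1,i=18, bit9=1)
  nb .#...: next=.  (t=1,i=14, bit8=0)
  nb ..###: next=#  (t=6,i=18, bit7=1)
  nb ..##.: next=.  (t=0,i=15, bit6=0)
  nb ..#.#: next=.  (t=1,i=20, bit5=0)
  nb ..#..: next=.  (t=1,i=17, bit4=0)
  nb ...##: next=.  (t=1,i=1, bit3=0)
  nb ...#.: next=.  (t=1,i=16, bit2=0)
  nb ....#: next=#  (t=2,i=16, bit1=1)
  nb .....: next=.  (t=3,i=2, bit0=0)
  bits 01010011110101001110011010000010 = 1406461570

1406461570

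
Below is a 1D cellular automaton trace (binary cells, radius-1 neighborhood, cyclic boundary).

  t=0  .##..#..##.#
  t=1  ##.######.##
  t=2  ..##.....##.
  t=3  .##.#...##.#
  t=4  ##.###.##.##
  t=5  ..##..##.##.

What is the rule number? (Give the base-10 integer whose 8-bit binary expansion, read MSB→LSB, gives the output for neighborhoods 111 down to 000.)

  ###|.  b7=0 t=1,i=0
  ##.|.  b6=0 t=0,i=2
  #.#|#  b5=1 t=0,i=0
  #..|#  b4=1 t=0,i=3
  .##|#  b3=1 t=0,i=1
  .#.|#  b2=1 t=0,i=5
  ..#|#  b1=1 t=0,i=4
  ...|.  b0=0 t=2,i=0
  bits 00111110 = 62

62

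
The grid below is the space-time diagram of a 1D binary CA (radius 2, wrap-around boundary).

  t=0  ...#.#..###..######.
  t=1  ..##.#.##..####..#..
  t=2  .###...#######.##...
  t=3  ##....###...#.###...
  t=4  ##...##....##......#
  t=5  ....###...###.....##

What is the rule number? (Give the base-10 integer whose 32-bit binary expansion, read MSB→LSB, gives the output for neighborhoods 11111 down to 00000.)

1247588588

  #####|.  b31=0 t=0,i=15
  ####.|#  b30=1 t=0,i=17
  ###.#|.  b29=0 t=2,i=13
  ###..|.  b28=0 t=0,i=10
  ##.##|#  b27=1 t=2,i=14
  ##.#.|.  b26=0 t=1,i=4
  ##..#|#  b25=1 t=0,i=11
  ##...|.  b24=0 t=0,i=19
  #.###|.  b23=0 t=3,i=14
  #.##.|#  b22=1 t=1,i=7
  #.#.#|.  b21=0 t=1,i=5
  #.#..|#  b20=1 t=0,i=5
  #..##|#  b19=1 t=0,i=7
  #..#.|#  b18=1 t=1,i=16
  #...#|.  b17=0 t=2,i=5
  #....|.  b16=0 t=0,i=0
  .####|#  b15=1 t=0,i=14
  .###.|.  b14=0 t=0,i=9
  .##.#|#  b13=1 t=1,i=3
  .##..|#  b12=1 t=1,i=8
  .#.##|.  b11=0 t=1,i=6
  .#.#.|.  b10=0 t=0,i=4
  .#..#|.  b9=0 t=0,i=6
  .#...|.  b8=0 t=1,i=18
  ..###|#  b7=1 t=0,i=8
  ..##.|#  b6=1 t=1,i=2
  ..#.#|#  b5=1 t=0,i=3
  ..#..|.  b4=0 t=1,i=17
  ...##|#  b3=1 t=1,i=1
  ...#.|#  b2=1 t=0,i=2
  ....#|.  b1=0 t=0,i=1
  .....|.  b0=0 t=4,i=15
  bits 01001010010111001011000011101100 = 1247588588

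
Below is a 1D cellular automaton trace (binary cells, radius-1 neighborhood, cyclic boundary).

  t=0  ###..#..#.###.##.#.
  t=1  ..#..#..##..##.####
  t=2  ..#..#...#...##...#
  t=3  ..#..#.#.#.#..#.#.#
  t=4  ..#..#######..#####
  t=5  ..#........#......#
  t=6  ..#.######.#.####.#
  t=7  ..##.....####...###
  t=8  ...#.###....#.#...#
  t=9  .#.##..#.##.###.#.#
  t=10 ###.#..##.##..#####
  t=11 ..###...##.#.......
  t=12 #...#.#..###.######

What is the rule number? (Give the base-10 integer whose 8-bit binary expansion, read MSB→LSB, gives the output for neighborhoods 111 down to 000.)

101

  nb ###: next=.  (t=0,i=1, bit7=0)
  nb ##.: next=#  (t=0,i=2, bit6=1)
  nb #.#: next=#  (t=0,i=9, bit5=1)
  nb #..: next=.  (t=0,i=3, bit4=0)
  nb .##: next=.  (t=0,i=0, bit3=0)
  nb .#.: next=#  (t=0,i=5, bit2=1)
  nb ..#: next=.  (t=0,i=4, bit1=0)
  nb ...: next=#  (t=2,i=7, bit0=1)
  bits 01100101 = 101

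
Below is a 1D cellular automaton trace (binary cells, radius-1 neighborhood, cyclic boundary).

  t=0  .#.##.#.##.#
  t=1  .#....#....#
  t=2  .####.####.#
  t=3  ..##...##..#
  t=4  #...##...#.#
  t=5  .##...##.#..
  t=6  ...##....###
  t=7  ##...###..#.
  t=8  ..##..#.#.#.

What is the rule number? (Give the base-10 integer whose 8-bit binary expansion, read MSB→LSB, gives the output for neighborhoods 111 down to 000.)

149

  ### -> #   bit 7 = 1  t=2,i=2
  ##. -> .   bit 6 = 0  t=0,i=4
  #.# -> .   bit 5 = 0  t=0,i=0
  #.. -> #   bit 4 = 1  t=1,i=2
  .## -> .   bit 3 = 0  t=0,i=3
  .#. -> #   bit 2 = 1  t=0,i=1
  ..# -> .   bit 1 = 0  t=1,i=5
  ... -> #   bit 0 = 1  t=1,i=3
  bits 10010101 = 149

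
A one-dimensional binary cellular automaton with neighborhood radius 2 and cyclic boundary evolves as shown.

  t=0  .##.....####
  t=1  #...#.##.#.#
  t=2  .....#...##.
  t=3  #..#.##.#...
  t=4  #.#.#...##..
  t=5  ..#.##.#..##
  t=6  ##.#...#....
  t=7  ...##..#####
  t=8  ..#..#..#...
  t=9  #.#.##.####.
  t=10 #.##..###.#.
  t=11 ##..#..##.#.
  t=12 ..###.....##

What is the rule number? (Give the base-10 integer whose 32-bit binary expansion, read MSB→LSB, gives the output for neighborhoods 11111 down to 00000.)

716556570

  #####|.  b31=0 t=7,i=9
  ####.|.  b30=0 t=0,i=10
  ###.#|#  b29=1 t=0,i=11
  ###..|.  b28=0 t=7,i=11
  ##.##|#  b27=1 t=0,i=0
  ##.#.|.  b26=0 t=1,i=8
  ##..#|#  b25=1 t=4,i=10
  ##...|.  b24=0 t=0,i=3
  #.###|#  b23=1 t=9,i=7
  #.##.|.  b22=0 t=0,i=1
  #.#.#|#  b21=1 t=1,i=9
  #.#..|#  b20=1 t=3,i=8
  #..##|.  b19=0 t=5,i=9
  #..#.|#  b18=1 t=3,i=2
  #...#|.  b17=0 t=1,i=2
  #....|#  b16=1 t=0,i=4
  .####|#  b15=1 t=0,i=9
  .###.|#  b14=1 t=10,i=7
  .##.#|.  b13=0 t=1,i=7
  .##..|.  b12=0 t=0,i=2
  .#.##|#  b11=1 t=1,i=5
  .#.#.|.  b10=0 t=4,i=1
  .#..#|.  b9=0 t=3,i=1
  .#...|#  b8=1 t=2,i=6
  ..###|.  b7=0 t=0,i=8
  ..##.|.  b6=0 t=2,i=9
  ..#.#|.  b5=0 t=1,i=4
  ..#..|#  b4=1 t=2,i=5
  ...##|#  b3=1 t=0,i=7
  ...#.|.  b2=0 t=1,i=3
  ....#|#  b1=1 t=0,i=6
  .....|.  b0=0 t=0,i=5
  bits 00101010101101011100100100011010 = 716556570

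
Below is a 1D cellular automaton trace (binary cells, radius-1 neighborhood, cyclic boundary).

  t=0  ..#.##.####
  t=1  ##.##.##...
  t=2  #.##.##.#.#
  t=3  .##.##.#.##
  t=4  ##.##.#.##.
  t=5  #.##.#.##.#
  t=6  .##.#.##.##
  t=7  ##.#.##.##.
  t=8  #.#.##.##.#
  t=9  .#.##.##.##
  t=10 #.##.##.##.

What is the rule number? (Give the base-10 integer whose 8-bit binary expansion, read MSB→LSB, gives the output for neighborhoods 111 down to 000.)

58

  [7] ### => .  t=0,i=8
  [6] ##. => .  t=0,i=5
  [5] #.# => #  t=0,i=3
  [4] #.. => #  t=0,i=0
  [3] .## => #  t=0,i=4
  [2] .#. => .  t=0,i=2
  [1] ..# => #  t=0,i=1
  [0] ... => .  t=1,i=9
  bits 00111010 = 58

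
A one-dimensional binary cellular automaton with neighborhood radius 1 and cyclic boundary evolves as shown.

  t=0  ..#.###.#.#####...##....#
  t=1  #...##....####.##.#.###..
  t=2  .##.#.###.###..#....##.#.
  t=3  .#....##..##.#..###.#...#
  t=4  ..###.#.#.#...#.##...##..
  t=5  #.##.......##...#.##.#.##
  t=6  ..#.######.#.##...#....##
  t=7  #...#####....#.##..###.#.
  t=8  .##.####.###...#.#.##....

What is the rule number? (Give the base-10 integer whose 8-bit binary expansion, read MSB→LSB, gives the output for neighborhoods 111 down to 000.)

  [7] ### => #  t=0,i=5
  [6] ##. => .  t=0,i=6
  [5] #.# => .  t=0,i=3
  [4] #.. => #  t=0,i=0
  [3] .## => #  t=0,i=4
  [2] .#. => .  t=0,i=2
  [1] ..# => .  t=0,i=1
  [0] ... => #  t=0,i=16
  bits 10011001 = 153

153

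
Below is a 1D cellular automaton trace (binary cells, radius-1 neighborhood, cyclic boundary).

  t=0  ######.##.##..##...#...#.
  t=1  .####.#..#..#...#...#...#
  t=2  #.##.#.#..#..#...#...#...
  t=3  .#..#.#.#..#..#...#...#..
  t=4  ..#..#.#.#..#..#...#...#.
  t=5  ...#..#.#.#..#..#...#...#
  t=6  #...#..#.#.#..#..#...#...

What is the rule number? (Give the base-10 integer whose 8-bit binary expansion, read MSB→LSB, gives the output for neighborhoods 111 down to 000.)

  nb ###: next=#  (t=0,i=1, bit7=1)
  nb ##.: next=.  (t=0,i=5, bit6=0)
  nb #.#: next=#  (t=0,i=6, bit5=1)
  nb #..: next=#  (t=0,i=12, bit4=1)
  nb .##: next=.  (t=0,i=0, bit3=0)
  nb .#.: next=.  (t=0,i=19, bit2=0)
  nb ..#: next=.  (t=0,i=13, bit1=0)
  nb ...: next=.  (t=0,i=17, bit0=0)
  bits 10110000 = 176

176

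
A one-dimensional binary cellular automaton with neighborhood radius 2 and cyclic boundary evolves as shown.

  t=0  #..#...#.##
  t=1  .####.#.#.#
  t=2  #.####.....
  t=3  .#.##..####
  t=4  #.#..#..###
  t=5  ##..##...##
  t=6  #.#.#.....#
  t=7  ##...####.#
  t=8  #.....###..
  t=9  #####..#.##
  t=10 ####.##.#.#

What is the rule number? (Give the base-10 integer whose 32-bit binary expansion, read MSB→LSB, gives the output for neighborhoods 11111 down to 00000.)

  ##### -> #   bit 31 = 1  t=9,i=0
  ####. -> #   bit 30 = 1  t=1,i=3
  ###.# -> #   bit 29 = 1  t=1,i=4
  ###.. -> .   bit 28 = 0  t=0,i=0
  ##.## -> .   bit 27 = 0  t=7,i=9
  ##.#. -> #   bit 26 = 1  t=1,i=5
  ##..# -> #   bit 25 = 1  t=0,i=1
  ##... -> .   bit 24 = 0  t=2,i=6
  #.### -> .   bit 23 = 0  t=0,i=9
  #.##. -> .   bit 22 = 0  t=3,i=3
  #.#.# -> .   bit 21 = 0  t=1,i=6
  #.#.. -> .   bit 20 = 0  t=4,i=2
  #..## -> .   bit 19 = 0  t=3,i=6
  #..#. -> #   bit 18 = 1  t=0,i=2
  #...# -> .   bit 17 = 0  t=0,i=5
  #.... -> #   bit 16 = 1  t=2,i=7
  .#### -> #   bit 15 = 1  t=1,i=2
  .###. -> #   bit 14 = 1  t=0,i=10
  .##.# -> #   bit 13 = 1  t=6,i=0
  .##.. -> .   bit 12 = 0  t=3,i=4
  .#.## -> #   bit 11 = 1  t=0,i=8
  .#.#. -> .   bit 10 = 0  t=1,i=7
  .#..# -> .   bit 9 = 0  t=4,i=3
  .#... -> #   bit 8 = 1  t=0,i=4
  ..### -> .   bit 7 = 0  t=3,i=7
  ..##. -> #   bit 6 = 1  t=5,i=4
  ..#.# -> .   bit 5 = 0  t=0,i=7
  ..#.. -> #   bit 4 = 1  t=0,i=3
  ...## -> .   bit 3 = 0  t=5,i=8
  ...#. -> #   bit 2 = 1  t=0,i=6
  ....# -> #   bit 1 = 1  t=2,i=9
  ..... -> #   bit 0 = 1  t=2,i=8
  bits 11100110000001011110100101010111 = 3859147095

3859147095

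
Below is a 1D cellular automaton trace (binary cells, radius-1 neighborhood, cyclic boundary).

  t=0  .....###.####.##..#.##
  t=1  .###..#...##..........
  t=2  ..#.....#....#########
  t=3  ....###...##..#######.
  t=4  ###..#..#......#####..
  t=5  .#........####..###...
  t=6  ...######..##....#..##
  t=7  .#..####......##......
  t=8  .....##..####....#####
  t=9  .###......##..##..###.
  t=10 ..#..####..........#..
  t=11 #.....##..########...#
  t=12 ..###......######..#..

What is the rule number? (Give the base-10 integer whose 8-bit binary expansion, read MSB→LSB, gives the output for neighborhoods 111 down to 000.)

129

  [7] ### => #  t=0,i=6
  [6] ##. => .  t=0,i=7
  [5] #.# => .  t=0,i=8
  [4] #.. => .  t=0,i=0
  [3] .## => .  t=0,i=5
  [2] .#. => .  t=0,i=18
  [1] ..# => .  t=0,i=4
  [0] ... => #  t=0,i=1
  bits 10000001 = 129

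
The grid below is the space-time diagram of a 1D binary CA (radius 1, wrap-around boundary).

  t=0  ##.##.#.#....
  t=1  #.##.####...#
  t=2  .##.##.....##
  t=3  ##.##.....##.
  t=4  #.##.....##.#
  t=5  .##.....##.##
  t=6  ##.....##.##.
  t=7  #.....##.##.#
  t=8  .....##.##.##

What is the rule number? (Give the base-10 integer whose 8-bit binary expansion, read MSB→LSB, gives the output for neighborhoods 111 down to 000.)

  ###|.  b7=0 t=1,i=6
  ##.|.  b6=0 t=0,i=1
  #.#|#  b5=1 t=0,i=2
  #..|.  b4=0 t=0,i=9
  .##|#  b3=1 t=0,i=0
  .#.|#  b2=1 t=0,i=6
  ..#|#  b1=1 t=0,i=12
  ...|.  b0=0 t=0,i=10
  bits 00101110 = 46

46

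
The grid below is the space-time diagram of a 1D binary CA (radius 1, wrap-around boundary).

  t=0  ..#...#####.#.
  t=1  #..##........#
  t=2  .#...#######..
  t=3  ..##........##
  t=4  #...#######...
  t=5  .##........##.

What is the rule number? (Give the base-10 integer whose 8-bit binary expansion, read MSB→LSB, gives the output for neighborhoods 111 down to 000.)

  ###|.  b7=0 t=0,i=7
  ##.|.  b6=0 t=0,i=10
  #.#|.  b5=0 t=0,i=11
  #..|#  b4=1 t=0,i=3
  .##|.  b3=0 t=0,i=6
  .#.|.  b2=0 t=0,i=2
  ..#|.  b1=0 t=0,i=1
  ...|#  b0=1 t=0,i=0
  bits 00010001 = 17

17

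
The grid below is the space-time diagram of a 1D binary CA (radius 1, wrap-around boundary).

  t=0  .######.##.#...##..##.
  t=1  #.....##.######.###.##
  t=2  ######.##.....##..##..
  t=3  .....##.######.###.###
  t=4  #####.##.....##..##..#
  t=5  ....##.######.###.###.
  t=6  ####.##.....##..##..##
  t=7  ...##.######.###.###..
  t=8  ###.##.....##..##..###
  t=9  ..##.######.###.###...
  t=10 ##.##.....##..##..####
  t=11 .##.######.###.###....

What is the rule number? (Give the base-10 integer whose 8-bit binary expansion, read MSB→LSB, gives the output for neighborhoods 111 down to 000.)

  ### -> .   bit 7 = 0  t=0,i=2
  ##. -> #   bit 6 = 1  t=0,i=6
  #.# -> #   bit 5 = 1  t=0,i=7
  #.. -> #   bit 4 = 1  t=0,i=12
  .## -> .   bit 3 = 0  t=0,i=1
  .#. -> #   bit 2 = 1  t=0,i=11
  ..# -> #   bit 1 = 1  t=0,i=0
  ... -> #   bit 0 = 1  t=0,i=13
  bits 01110111 = 119

119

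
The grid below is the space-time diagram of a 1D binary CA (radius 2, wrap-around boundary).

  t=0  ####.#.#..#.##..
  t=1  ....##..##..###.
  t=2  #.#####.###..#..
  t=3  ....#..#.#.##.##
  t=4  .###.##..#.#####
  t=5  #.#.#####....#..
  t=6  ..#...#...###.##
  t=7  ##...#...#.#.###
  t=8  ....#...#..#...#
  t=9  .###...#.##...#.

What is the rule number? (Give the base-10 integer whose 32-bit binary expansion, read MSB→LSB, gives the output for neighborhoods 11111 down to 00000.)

2389013070

  #####|#  b31=1 t=2,i=4
  ####.|.  b30=0 t=0,i=2
  ###.#|.  b29=0 t=0,i=3
  ###..|.  b28=0 t=1,i=14
  ##.##|#  b27=1 t=2,i=7
  ##.#.|#  b26=1 t=0,i=4
  ##..#|#  b25=1 t=0,i=14
  ##...|.  b24=0 t=1,i=15
  #.###|.  b23=0 t=2,i=2
  #.##.|#  b22=1 t=0,i=12
  #.#.#|#  b21=1 t=0,i=5
  #.#..|.  b20=0 t=0,i=7
  #..##|.  b19=0 t=0,i=15
  #..#.|#  b18=1 t=0,i=9
  #...#|.  b17=0 t=6,i=4
  #....|#  b16=1 t=1,i=0
  .####|.  b15=0 t=0,i=1
  .###.|#  b14=1 t=1,i=13
  .##.#|#  b13=1 t=3,i=12
  .##..|#  b12=1 t=0,i=13
  .#.##|.  b11=0 t=0,i=11
  .#.#.|.  b10=0 t=0,i=6
  .#..#|#  b9=1 t=0,i=8
  .#...|.  b8=0 t=6,i=3
  ..###|.  b7=0 t=0,i=0
  ..##.|#  b6=1 t=1,i=4
  ..#.#|.  b5=0 t=0,i=10
  ..#..|.  b4=0 t=2,i=13
  ...##|#  b3=1 t=1,i=3
  ...#.|#  b2=1 t=3,i=3
  ....#|#  b1=1 t=1,i=2
  .....|.  b0=0 t=1,i=1
  bits 10001110011001010111001001001110 = 2389013070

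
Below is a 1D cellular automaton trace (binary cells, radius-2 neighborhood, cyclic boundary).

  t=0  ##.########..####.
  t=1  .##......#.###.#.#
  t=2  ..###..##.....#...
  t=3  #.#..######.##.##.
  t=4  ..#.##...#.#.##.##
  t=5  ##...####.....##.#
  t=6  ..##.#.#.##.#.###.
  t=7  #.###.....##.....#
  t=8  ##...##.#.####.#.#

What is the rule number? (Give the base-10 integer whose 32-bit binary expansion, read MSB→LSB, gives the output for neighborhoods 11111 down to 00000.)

  nb #####: next=.  (t=0,i=5, bit31=0)
  nb ####.: next=#  (t=0,i=9, bit30=1)
  nb ###.#: next=.  (t=0,i=16, bit29=0)
  nb ###..: next=.  (t=0,i=10, bit28=0)
  nb ##.##: next=#  (t=0,i=2, bit27=1)
  nb ##.#.: next=#  (t=1,i=14, bit26=1)
  nb ##..#: next=#  (t=0,i=11, bit25=1)
  nb ##...: next=#  (t=1,i=3, bit24=1)
  nb #.###: next=.  (t=0,i=3, bit23=0)
  nb #.##.: next=.  (t=0,i=0, bit22=0)
  nb #.#.#: next=.  (t=1,i=15, bit21=0)
  nb #.#..: next=#  (t=3,i=2, bit20=1)
  nb #..##: next=#  (t=0,i=12, bit19=1)
  nb #..#.: next=#  (t=4,i=1, bit18=1)
  nb #...#: next=#  (t=4,i=7, bit17=1)
  nb #....: next=#  (t=1,i=4, bit16=1)
  nb .####: next=.  (t=0,i=4, bit15=0)
  nb .###.: next=.  (t=1,i=12, bit14=0)
  nb .##.#: next=#  (t=0,i=1, bit13=1)
  nb .##..: next=#  (t=1,i=2, bit12=1)
  nb .#.##: next=.  (t=1,i=0, bit11=0)
  nb .#.#.: next=.  (t=1,i=16, bit10=0)
  nb .#..#: next=.  (t=3,i=3, bit9=0)
  nb .#...: next=#  (t=2,i=15, bit8=1)
  nb ..###: next=#  (t=0,i=13, bit7=1)
  nb ..##.: next=#  (t=2,i=7, bit6=1)
  nb ..#.#: next=.  (t=1,i=9, bit5=0)
  nb ..#..: next=.  (t=2,i=14, bit4=0)
  nb ...##: next=.  (t=2,i=1, bit3=0)
  nb ...#.: next=#  (t=1,i=8, bit2=1)
  nb ....#: next=#  (t=1,i=7, bit1=1)
  nb .....: next=.  (t=1,i=5, bit0=0)
  bits 01001111000111110011000111000110 = 1327444422

1327444422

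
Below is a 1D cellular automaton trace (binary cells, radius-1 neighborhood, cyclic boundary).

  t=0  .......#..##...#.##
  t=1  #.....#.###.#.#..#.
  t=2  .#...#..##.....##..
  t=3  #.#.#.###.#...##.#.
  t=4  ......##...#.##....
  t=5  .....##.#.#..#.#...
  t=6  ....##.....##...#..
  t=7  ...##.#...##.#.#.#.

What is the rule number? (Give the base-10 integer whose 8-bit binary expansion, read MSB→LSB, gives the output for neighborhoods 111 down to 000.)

154

  ### -> #   bit 7 = 1  t=1,i=9
  ##. -> .   bit 6 = 0  t=0,i=11
  #.# -> .   bit 5 = 0  t=0,i=16
  #.. -> #   bit 4 = 1  t=0,i=0
  .## -> #   bit 3 = 1  t=0,i=10
  .#. -> .   bit 2 = 0  t=0,i=7
  ..# -> #   bit 1 = 1  t=0,i=6
  ... -> .   bit 0 = 0  t=0,i=1
  bits 10011010 = 154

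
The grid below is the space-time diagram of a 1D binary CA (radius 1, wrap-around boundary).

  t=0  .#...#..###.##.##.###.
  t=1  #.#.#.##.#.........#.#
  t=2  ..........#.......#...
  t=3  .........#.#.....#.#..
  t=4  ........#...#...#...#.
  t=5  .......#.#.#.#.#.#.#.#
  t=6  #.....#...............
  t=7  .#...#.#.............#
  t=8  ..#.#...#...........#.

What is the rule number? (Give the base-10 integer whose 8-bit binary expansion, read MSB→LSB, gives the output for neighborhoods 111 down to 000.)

  [7] ### => #  t=0,i=9
  [6] ##. => .  t=0,i=10
  [5] #.# => .  t=0,i=11
  [4] #.. => #  t=0,i=2
  [3] .## => .  t=0,i=8
  [2] .#. => .  t=0,i=1
  [1] ..# => #  t=0,i=0
  [0] ... => .  t=0,i=3
  bits 10010010 = 146

146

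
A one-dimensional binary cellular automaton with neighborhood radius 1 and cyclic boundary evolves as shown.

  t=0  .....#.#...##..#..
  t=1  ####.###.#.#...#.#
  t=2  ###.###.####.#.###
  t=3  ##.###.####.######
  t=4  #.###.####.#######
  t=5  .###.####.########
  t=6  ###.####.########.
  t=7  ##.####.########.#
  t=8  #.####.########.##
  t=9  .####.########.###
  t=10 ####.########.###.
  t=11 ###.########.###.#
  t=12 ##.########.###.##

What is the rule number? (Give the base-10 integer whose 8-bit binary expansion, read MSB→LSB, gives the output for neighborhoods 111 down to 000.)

173

  ###|#  b7=1 t=1,i=0
  ##.|.  b6=0 t=0,i=12
  #.#|#  b5=1 t=0,i=6
  #..|.  b4=0 t=0,i=8
  .##|#  b3=1 t=0,i=11
  .#.|#  b2=1 t=0,i=5
  ..#|.  b1=0 t=0,i=4
  ...|#  b0=1 t=0,i=0
  bits 10101101 = 173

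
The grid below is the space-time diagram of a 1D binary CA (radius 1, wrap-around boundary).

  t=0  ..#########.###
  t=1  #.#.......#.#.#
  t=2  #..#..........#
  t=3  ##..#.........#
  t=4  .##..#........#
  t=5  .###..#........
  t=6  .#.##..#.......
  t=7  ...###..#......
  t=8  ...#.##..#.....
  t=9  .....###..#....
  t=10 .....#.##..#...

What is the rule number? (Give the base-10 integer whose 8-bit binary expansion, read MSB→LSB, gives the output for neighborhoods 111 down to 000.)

88

  ###|.  b7=0 t=0,i=3
  ##.|#  b6=1 t=0,i=10
  #.#|.  b5=0 t=0,i=11
  #..|#  b4=1 t=0,i=0
  .##|#  b3=1 t=0,i=2
  .#.|.  b2=0 t=1,i=2
  ..#|.  b1=0 t=0,i=1
  ...|.  b0=0 t=1,i=4
  bits 01011000 = 88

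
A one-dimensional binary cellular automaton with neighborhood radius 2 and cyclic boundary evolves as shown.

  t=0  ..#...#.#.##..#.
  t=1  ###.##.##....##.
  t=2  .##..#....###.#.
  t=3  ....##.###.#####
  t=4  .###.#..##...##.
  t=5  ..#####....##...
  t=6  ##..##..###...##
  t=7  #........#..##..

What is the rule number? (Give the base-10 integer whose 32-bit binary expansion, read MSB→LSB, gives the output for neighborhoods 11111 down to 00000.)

3828835871

  #####|#  b31=1 t=3,i=13
  ####.|#  b30=1 t=3,i=14
  ###.#|#  b29=1 t=1,i=2
  ###..|.  b28=0 t=3,i=15
  ##.##|.  b27=0 t=1,i=3
  ##.#.|#  b26=1 t=2,i=13
  ##..#|.  b25=0 t=0,i=12
  ##...|.  b24=0 t=1,i=9
  #.###|.  b23=0 t=1,i=0
  #.##.|.  b22=0 t=0,i=10
  #.#.#|#  b21=1 t=0,i=8
  #.#..|#  b20=1 t=2,i=14
  #..##|.  b19=0 t=2,i=0
  #..#.|#  b18=1 t=0,i=13
  #...#|#  b17=1 t=0,i=0
  #....|#  b16=1 t=1,i=10
  .####|.  b15=0 t=3,i=12
  .###.|#  b14=1 t=1,i=1
  .##.#|#  b13=1 t=1,i=5
  .##..|.  b12=0 t=0,i=11
  .#.##|.  b11=0 t=0,i=9
  .#.#.|#  b10=1 t=0,i=7
  .#..#|#  b9=1 t=2,i=15
  .#...|.  b8=0 t=0,i=3
  ..###|.  b7=0 t=2,i=10
  ..##.|.  b6=0 t=1,i=13
  ..#.#|.  b5=0 t=0,i=6
  ..#..|#  b4=1 t=0,i=2
  ...##|#  b3=1 t=1,i=12
  ...#.|#  b2=1 t=0,i=1
  ....#|#  b1=1 t=1,i=11
  .....|#  b0=1 t=5,i=15
  bits 11100100001101110110011000011111 = 3828835871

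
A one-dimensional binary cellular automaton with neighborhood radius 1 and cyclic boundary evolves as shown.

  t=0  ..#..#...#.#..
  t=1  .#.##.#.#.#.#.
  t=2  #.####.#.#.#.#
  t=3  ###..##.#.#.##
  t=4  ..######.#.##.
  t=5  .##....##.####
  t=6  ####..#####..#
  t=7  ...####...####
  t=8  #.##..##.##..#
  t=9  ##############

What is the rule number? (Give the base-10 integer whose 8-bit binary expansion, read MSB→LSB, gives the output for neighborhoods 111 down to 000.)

122

  [7] ### => .  t=2,i=3
  [6] ##. => #  t=1,i=4
  [5] #.# => #  t=0,i=10
  [4] #.. => #  t=0,i=3
  [3] .## => #  t=1,i=3
  [2] .#. => .  t=0,i=2
  [1] ..# => #  t=0,i=1
  [0] ... => .  t=0,i=0
  bits 01111010 = 122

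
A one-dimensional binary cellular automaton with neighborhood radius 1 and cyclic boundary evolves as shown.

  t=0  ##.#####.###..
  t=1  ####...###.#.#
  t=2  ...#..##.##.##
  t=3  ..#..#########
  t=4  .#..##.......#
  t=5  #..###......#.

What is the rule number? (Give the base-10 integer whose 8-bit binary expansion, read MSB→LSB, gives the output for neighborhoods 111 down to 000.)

106

  ### -> .   bit 7 = 0  t=0,i=4
  ##. -> #   bit 6 = 1  t=0,i=1
  #.# -> #   bit 5 = 1  t=0,i=2
  #.. -> .   bit 4 = 0  t=0,i=12
  .## -> #   bit 3 = 1  t=0,i=0
  .#. -> .   bit 2 = 0  t=1,i=11
  ..# -> #   bit 1 = 1  t=0,i=13
  ... -> .   bit 0 = 0  t=1,i=5
  bits 01101010 = 106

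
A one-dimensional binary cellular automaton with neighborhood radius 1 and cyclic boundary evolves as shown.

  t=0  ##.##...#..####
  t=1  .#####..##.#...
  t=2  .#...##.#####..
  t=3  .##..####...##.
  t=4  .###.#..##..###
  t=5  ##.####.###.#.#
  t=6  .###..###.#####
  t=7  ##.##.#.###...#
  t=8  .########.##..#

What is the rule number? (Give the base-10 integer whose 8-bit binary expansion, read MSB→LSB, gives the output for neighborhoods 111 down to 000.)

  ### -> .   bit 7 = 0  t=0,i=0
  ##. -> #   bit 6 = 1  t=0,i=1
  #.# -> #   bit 5 = 1  t=0,i=2
  #.. -> #   bit 4 = 1  t=0,i=5
  .## -> #   bit 3 = 1  t=0,i=3
  .#. -> #   bit 2 = 1  t=0,i=8
  ..# -> .   bit 1 = 0  t=0,i=7
  ... -> .   bit 0 = 0  t=0,i=6
  bits 01111100 = 124

124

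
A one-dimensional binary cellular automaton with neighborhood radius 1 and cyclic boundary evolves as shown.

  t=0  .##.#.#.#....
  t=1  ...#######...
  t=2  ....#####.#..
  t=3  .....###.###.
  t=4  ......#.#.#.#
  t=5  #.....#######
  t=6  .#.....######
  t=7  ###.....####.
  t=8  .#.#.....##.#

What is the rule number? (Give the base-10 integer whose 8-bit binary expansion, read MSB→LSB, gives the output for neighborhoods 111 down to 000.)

180

  ### -> #   bit 7 = 1  t=1,i=4
  ##. -> .   bit 6 = 0  t=0,i=2
  #.# -> #   bit 5 = 1  t=0,i=3
  #.. -> #   bit 4 = 1  t=0,i=9
  .## -> .   bit 3 = 0  t=0,i=1
  .#. -> #   bit 2 = 1  t=0,i=4
  ..# -> .   bit 1 = 0  t=0,i=0
  ... -> .   bit 0 = 0  t=0,i=10
  bits 10110100 = 180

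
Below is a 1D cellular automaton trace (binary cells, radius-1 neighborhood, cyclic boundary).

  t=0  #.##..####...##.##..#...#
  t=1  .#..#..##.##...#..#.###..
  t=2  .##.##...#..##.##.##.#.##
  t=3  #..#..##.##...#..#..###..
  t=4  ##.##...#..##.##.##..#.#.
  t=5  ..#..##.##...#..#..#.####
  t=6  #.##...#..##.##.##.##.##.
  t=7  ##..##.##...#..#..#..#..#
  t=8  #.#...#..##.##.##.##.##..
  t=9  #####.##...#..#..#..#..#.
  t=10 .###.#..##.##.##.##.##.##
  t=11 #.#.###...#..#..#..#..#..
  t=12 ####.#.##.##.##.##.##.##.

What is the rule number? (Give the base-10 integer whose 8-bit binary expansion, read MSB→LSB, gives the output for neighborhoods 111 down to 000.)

  ###|#  b7=1 t=0,i=7
  ##.|.  b6=0 t=0,i=0
  #.#|#  b5=1 t=0,i=1
  #..|#  b4=1 t=0,i=4
  .##|.  b3=0 t=0,i=2
  .#.|#  b2=1 t=0,i=20
  ..#|.  b1=0 t=0,i=5
  ...|#  b0=1 t=0,i=11
  bits 10110101 = 181

181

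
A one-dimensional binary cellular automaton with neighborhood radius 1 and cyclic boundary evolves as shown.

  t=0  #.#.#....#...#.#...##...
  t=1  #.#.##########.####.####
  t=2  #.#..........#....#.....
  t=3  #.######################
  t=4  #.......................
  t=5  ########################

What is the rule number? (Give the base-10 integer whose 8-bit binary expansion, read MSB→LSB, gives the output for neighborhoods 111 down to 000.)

87

  nb ###: next=.  (t=1,i=5, bit7=0)
  nb ##.: next=#  (t=0,i=20, bit6=1)
  nb #.#: next=.  (t=0,i=1, bit5=0)
  nb #..: next=#  (t=0,i=5, bit4=1)
  nb .##: next=.  (t=0,i=19, bit3=0)
  nb .#.: next=#  (t=0,i=0, bit2=1)
  nb ..#: next=#  (t=0,i=8, bit1=1)
  nb ...: next=#  (t=0,i=6, bit0=1)
  bits 01010111 = 87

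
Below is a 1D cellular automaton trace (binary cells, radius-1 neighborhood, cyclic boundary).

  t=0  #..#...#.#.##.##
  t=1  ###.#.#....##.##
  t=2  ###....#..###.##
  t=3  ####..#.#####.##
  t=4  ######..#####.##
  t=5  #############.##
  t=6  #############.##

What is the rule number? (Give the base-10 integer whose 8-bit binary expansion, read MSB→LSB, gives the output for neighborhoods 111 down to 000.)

  [7] ### => #  t=0,i=15
  [6] ##. => #  t=0,i=0
  [5] #.# => .  t=0,i=8
  [4] #.. => #  t=0,i=1
  [3] .## => #  t=0,i=11
  [2] .#. => .  t=0,i=3
  [1] ..# => #  t=0,i=2
  [0] ... => .  t=0,i=5
  bits 11011010 = 218

218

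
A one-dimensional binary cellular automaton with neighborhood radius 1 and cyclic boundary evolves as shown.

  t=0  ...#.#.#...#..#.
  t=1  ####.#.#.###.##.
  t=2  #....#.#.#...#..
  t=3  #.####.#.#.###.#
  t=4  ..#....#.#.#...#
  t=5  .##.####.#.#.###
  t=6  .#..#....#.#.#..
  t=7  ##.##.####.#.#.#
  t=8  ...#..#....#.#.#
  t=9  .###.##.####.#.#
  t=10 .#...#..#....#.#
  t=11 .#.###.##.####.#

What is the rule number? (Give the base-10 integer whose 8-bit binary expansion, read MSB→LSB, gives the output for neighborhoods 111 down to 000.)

15

  ### -> .   bit 7 = 0  t=1,i=1
  ##. -> .   bit 6 = 0  t=1,i=3
  #.# -> .   bit 5 = 0  t=0,i=4
  #.. -> .   bit 4 = 0  t=0,i=8
  .## -> #   bit 3 = 1  t=1,i=0
  .#. -> #   bit 2 = 1  t=0,i=3
  ..# -> #   bit 1 = 1  t=0,i=2
  ... -> #   bit 0 = 1  t=0,i=0
  bits 00001111 = 15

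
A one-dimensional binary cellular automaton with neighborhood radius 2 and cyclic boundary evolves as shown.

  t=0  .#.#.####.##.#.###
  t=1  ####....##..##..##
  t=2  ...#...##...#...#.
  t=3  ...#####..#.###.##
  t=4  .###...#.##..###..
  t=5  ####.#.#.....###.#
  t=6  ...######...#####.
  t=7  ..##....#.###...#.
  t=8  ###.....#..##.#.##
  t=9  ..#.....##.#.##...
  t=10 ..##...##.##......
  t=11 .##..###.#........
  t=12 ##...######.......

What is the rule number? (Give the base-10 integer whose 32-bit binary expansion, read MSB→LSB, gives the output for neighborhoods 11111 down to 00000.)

1010190328

  #####|.  b31=0 t=1,i=0
  ####.|.  b30=0 t=0,i=7
  ###.#|#  b29=1 t=0,i=8
  ###..|#  b28=1 t=1,i=3
  ##.##|#  b27=1 t=0,i=9
  ##.#.|#  b26=1 t=0,i=0
  ##..#|.  b25=0 t=1,i=10
  ##...|.  b24=0 t=1,i=4
  #.###|.  b23=0 t=0,i=5
  #.##.|.  b22=0 t=0,i=10
  #.#.#|#  b21=1 t=0,i=1
  #.#..|#  b20=1 t=5,i=7
  #..##|.  b19=0 t=1,i=11
  #..#.|#  b18=1 t=3,i=9
  #...#|#  b17=1 t=2,i=5
  #....|.  b16=0 t=1,i=5
  .####|.  b15=0 t=0,i=6
  .###.|#  b14=1 t=0,i=16
  .##.#|.  b13=0 t=0,i=11
  .##..|.  b12=0 t=1,i=9
  .#.##|.  b11=0 t=0,i=4
  .#.#.|#  b10=1 t=0,i=2
  .#..#|#  b9=1 t=8,i=9
  .#...|#  b8=1 t=2,i=4
  ..###|#  b7=1 t=1,i=16
  ..##.|#  b6=1 t=1,i=8
  ..#.#|#  b5=1 t=3,i=10
  ..#..|#  b4=1 t=2,i=3
  ...##|#  b3=1 t=1,i=7
  ...#.|.  b2=0 t=2,i=2
  ....#|.  b1=0 t=1,i=6
  .....|.  b0=0 t=5,i=10
  bits 00111100001101100100011111111000 = 1010190328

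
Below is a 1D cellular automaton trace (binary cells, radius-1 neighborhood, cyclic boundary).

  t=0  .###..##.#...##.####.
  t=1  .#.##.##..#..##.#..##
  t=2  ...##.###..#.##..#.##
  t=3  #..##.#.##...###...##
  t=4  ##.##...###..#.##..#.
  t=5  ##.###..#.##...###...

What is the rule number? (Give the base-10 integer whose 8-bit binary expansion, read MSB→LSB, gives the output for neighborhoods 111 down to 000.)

88

  [7] ### => .  t=0,i=2
  [6] ##. => #  t=0,i=3
  [5] #.# => .  t=0,i=8
  [4] #.. => #  t=0,i=4
  [3] .## => #  t=0,i=1
  [2] .#. => .  t=0,i=9
  [1] ..# => .  t=0,i=0
  [0] ... => .  t=0,i=11
  bits 01011000 = 88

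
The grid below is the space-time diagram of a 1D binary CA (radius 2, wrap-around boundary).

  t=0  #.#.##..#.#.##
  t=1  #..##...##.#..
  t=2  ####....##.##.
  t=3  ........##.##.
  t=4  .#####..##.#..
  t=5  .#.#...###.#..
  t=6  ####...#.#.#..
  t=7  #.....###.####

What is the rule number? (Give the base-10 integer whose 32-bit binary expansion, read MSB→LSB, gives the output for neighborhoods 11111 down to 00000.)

2690133749

  ##### -> #   bit 31 = 1  t=4,i=3
  ####. -> .   bit 30 = 0  t=2,i=2
  ###.# -> #   bit 29 = 1  t=0,i=0
  ###.. -> .   bit 28 = 0  t=2,i=3
  ##.## -> .   bit 27 = 0  t=2,i=10
  ##.#. -> .   bit 26 = 0  t=0,i=1
  ##..# -> .   bit 25 = 0  t=0,i=6
  ##... -> .   bit 24 = 0  t=1,i=5
  #.### -> .   bit 23 = 0  t=0,i=12
  #.##. -> #   bit 22 = 1  t=0,i=4
  #.#.# -> .   bit 21 = 0  t=0,i=2
  #.#.. -> #   bit 20 = 1  t=1,i=11
  #..## -> #   bit 19 = 1  t=1,i=2
  #..#. -> .   bit 18 = 0  t=0,i=7
  #...# -> .   bit 17 = 0  t=1,i=6
  #.... -> .   bit 16 = 0  t=2,i=5
  .#### -> .   bit 15 = 0  t=2,i=1
  .###. -> .   bit 14 = 0  t=0,i=13
  .##.# -> #   bit 13 = 1  t=1,i=9
  .##.. -> .   bit 12 = 0  t=0,i=5
  .#.## -> #   bit 11 = 1  t=0,i=3
  .#.#. -> #   bit 10 = 1  t=0,i=9
  .#..# -> #   bit 9 = 1  t=1,i=1
  .#... -> .   bit 8 = 0  t=4,i=12
  ..### -> #   bit 7 = 1  t=4,i=1
  ..##. -> #   bit 6 = 1  t=1,i=3
  ..#.# -> #   bit 5 = 1  t=0,i=8
  ..#.. -> #   bit 4 = 1  t=1,i=0
  ...## -> .   bit 3 = 0  t=1,i=7
  ...#. -> #   bit 2 = 1  t=5,i=0
  ....# -> .   bit 1 = 0  t=2,i=6
  ..... -> #   bit 0 = 1  t=3,i=1
  bits 10100000010110000010111011110101 = 2690133749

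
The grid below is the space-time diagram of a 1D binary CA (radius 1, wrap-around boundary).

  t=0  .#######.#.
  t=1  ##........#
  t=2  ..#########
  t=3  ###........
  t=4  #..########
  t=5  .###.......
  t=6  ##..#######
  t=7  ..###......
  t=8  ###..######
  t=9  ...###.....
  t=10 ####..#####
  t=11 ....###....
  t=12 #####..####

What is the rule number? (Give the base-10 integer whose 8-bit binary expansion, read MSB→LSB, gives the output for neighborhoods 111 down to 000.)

  nb ###: next=.  (t=0,i=2, bit7=0)
  nb ##.: next=.  (t=0,i=7, bit6=0)
  nb #.#: next=.  (t=0,i=8, bit5=0)
  nb #..: next=#  (t=0,i=10, bit4=1)
  nb .##: next=#  (t=0,i=1, bit3=1)
  nb .#.: next=.  (t=0,i=9, bit2=0)
  nb ..#: next=#  (t=0,i=0, bit1=1)
  nb ...: next=#  (t=1,i=3, bit0=1)
  bits 00011011 = 27

27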